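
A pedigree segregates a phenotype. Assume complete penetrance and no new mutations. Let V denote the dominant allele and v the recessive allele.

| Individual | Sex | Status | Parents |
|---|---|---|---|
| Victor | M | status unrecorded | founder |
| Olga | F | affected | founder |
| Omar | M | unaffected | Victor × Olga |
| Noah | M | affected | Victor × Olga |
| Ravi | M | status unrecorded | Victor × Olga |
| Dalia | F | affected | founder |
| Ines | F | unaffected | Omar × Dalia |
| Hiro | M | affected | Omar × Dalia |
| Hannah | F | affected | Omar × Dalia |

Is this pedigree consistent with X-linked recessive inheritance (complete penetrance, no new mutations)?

Under X-linked recessive, Omar (unaffected, male) cannot arise from Victor (unrecorded) × Olga (affected).

No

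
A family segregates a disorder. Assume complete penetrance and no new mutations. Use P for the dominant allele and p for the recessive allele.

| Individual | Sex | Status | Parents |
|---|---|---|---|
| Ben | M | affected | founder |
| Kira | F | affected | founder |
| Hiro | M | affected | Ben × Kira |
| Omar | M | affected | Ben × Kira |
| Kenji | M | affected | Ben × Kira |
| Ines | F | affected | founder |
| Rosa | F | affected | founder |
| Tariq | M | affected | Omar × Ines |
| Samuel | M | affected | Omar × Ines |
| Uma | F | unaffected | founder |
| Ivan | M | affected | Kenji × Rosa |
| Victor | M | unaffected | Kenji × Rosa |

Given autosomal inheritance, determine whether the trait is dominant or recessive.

Kenji and Rosa are both affected yet have an unaffected child Victor. Under a recessive model two affected parents are homozygous and every child would be affected, so the trait cannot be recessive.

dominant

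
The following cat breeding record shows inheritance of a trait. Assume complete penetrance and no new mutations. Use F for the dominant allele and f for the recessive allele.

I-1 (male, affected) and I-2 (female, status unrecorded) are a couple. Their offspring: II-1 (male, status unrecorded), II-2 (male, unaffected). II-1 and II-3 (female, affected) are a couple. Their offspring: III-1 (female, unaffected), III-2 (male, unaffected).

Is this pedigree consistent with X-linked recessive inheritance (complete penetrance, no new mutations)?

No

Under X-linked recessive, III-2 (unaffected, male) cannot arise from II-1 (unrecorded) × II-3 (affected).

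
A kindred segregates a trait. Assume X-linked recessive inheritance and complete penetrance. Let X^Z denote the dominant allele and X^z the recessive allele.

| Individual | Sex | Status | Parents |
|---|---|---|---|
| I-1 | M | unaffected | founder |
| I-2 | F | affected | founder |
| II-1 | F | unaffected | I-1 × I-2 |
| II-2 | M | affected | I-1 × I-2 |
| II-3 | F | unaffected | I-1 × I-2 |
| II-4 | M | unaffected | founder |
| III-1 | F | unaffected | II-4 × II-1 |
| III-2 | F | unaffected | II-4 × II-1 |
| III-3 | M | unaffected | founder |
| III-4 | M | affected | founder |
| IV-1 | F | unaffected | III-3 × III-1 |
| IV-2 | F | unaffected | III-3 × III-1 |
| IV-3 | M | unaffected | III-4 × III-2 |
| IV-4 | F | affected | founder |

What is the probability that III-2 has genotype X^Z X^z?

1/3

II-4 is unaffected, so II-4 is X^Z Y.
II-1 is unaffected so carries Z and received z from I-2 (X^z X^z), so II-1 is X^Z X^z.
Their cross gives offspring ratios 1/2 X^Z X^Z : 1/2 X^Z X^z. Conditioning on III-2 being unaffected, P(X^Z X^z) = 1/2 / 1 = 1/2 before taking III-2's own offspring into account.
III-4 is affected, so III-4 is X^z Y.
Now use III-2's offspring. Probability of each recorded status — unaffected son IV-3: 1/2 if III-2 is X^Z X^z, 1 if X^Z X^Z.
Bayes: P(X^Z X^z) = 1/2·1/2 / (1/2·1/2 + 1/2·1) = 1/3.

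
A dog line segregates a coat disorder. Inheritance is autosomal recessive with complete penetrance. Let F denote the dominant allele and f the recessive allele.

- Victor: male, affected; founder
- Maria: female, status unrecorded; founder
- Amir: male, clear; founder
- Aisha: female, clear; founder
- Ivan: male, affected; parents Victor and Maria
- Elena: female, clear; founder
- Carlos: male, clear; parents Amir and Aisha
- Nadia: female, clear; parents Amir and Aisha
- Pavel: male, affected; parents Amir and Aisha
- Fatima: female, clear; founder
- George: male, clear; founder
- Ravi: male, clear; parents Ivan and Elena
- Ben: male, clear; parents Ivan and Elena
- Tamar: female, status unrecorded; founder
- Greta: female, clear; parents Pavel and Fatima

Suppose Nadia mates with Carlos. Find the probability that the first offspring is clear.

8/9

Amir is clear so carries F and passed f to Pavel (ff), so Amir is Ff.
Aisha is clear so carries F and passed f to Pavel (ff), so Aisha is Ff.
Nadia is a clear offspring of Amir (Ff) × Aisha (Ff), whose cross gives 1/4 FF : 1/2 Ff : 1/4 ff; conditioning on being clear, Nadia is FF with probability 1/3, Ff with probability 2/3.
Carlos is a clear offspring of Amir (Ff) × Aisha (Ff), whose cross gives 1/4 FF : 1/2 Ff : 1/4 ff; conditioning on being clear, Carlos is FF with probability 1/3, Ff with probability 2/3.
Summing over parental genotype combinations, P(offspring is clear) = 1/9·1 + 2/9·1 + 2/9·1 + 4/9·3/4 = 8/9.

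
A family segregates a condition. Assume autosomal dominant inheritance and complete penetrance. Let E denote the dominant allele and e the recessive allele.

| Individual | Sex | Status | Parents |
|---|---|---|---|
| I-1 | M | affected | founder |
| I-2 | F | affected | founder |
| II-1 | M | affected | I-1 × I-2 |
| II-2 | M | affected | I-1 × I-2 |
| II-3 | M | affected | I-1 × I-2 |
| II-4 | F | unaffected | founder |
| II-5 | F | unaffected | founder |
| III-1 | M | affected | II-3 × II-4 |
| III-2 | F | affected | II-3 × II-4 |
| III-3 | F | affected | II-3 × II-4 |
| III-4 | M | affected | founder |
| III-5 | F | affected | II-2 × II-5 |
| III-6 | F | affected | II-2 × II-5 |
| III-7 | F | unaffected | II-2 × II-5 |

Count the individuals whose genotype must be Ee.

6

Obligate heterozygotes: II-2 is affected so carries E and passed e to III-7 (ee), so II-2 is Ee; III-1 is affected so carries E and received e from II-4 (ee), so III-1 is Ee; III-2 is affected so carries E and received e from II-4 (ee), so III-2 is Ee; III-3 is affected so carries E and received e from II-4 (ee), so III-3 is Ee; III-5 is affected so carries E and received e from II-5 (ee), so III-5 is Ee; III-6 is affected so carries E and received e from II-5 (ee), so III-6 is Ee.
Every other individual is either homozygous by phenotype or has at least one consistent homozygous assignment, so the count is 6.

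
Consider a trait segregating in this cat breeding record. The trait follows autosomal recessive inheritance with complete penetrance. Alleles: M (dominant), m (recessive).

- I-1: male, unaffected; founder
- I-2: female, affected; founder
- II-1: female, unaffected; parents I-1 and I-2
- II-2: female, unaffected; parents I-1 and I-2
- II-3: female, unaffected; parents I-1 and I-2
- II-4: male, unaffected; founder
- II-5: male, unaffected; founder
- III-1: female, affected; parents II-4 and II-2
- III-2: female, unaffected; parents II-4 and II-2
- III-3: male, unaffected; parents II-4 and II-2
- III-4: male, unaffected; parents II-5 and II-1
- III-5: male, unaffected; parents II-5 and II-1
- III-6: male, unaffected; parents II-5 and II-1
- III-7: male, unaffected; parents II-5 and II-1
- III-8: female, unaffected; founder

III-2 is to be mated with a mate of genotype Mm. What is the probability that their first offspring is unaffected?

5/6

II-4 is unaffected so carries M and passed m to III-1 (mm), so II-4 is Mm.
II-2 is unaffected so carries M and received m from I-2 (mm), so II-2 is Mm.
III-2 is an unaffected offspring of II-4 (Mm) × II-2 (Mm), whose cross gives 1/4 MM : 1/2 Mm : 1/4 mm; conditioning on being unaffected, III-2 is MM with probability 1/3, Mm with probability 2/3.
Summing over parental genotype combinations, P(offspring is unaffected) = 1/3·1 + 2/3·3/4 = 5/6.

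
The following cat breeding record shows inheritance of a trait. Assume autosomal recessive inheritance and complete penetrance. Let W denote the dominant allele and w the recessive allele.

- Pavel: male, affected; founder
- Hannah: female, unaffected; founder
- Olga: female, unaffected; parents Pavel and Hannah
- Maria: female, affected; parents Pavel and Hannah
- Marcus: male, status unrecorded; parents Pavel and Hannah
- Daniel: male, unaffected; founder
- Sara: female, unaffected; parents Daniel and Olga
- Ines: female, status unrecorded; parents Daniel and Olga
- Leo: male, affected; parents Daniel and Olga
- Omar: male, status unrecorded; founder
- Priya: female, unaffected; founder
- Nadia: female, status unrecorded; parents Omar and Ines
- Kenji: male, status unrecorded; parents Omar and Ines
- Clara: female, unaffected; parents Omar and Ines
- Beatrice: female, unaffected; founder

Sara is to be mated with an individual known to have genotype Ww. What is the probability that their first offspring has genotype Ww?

1/2

Daniel is unaffected so carries W and passed w to Leo (ww), so Daniel is Ww.
Olga is unaffected so carries W and received w from Pavel (ww), so Olga is Ww.
Sara is an unaffected offspring of Daniel (Ww) × Olga (Ww), whose cross gives 1/4 WW : 1/2 Ww : 1/4 ww; conditioning on being unaffected, Sara is WW with probability 1/3, Ww with probability 2/3.
Summing over parental genotype combinations, P(offspring has genotype Ww) = 1/3·1/2 + 2/3·1/2 = 1/2.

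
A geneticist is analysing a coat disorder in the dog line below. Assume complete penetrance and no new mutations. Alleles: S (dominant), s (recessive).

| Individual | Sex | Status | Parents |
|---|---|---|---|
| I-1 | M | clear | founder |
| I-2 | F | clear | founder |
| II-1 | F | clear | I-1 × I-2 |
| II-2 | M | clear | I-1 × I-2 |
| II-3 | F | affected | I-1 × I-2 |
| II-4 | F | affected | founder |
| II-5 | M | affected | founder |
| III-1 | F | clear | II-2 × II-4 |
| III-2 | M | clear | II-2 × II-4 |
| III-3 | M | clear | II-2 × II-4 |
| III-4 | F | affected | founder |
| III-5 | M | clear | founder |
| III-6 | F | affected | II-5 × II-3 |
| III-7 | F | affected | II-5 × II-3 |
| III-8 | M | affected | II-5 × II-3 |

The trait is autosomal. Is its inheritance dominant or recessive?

I-1 and I-2 are both clear yet have an affected child II-3. Under dominance, an affected child requires at least one affected parent, so the trait cannot be dominant.

recessive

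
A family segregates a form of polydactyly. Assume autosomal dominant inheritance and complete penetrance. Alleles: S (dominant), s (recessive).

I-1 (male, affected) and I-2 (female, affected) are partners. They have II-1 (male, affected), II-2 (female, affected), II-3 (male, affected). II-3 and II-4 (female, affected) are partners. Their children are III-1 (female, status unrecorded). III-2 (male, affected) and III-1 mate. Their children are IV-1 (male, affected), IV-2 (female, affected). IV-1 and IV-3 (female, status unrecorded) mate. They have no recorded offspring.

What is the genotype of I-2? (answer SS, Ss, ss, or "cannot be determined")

I-2's phenotype allows SS or Ss, and no parent or child forces a single allele at both positions; consistent genotype assignments exist with I-2 as SS or Ss.

cannot be determined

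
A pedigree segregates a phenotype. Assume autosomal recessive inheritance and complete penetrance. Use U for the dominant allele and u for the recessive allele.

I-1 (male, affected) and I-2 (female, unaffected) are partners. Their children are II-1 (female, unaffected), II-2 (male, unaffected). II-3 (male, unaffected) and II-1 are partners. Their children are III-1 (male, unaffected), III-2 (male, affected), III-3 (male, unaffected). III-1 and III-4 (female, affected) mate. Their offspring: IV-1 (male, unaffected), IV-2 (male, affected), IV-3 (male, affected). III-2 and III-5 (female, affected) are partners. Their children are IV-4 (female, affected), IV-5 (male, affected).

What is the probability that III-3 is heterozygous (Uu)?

II-3 is unaffected so carries U and passed u to III-2 (uu), so II-3 is Uu.
II-1 is unaffected so carries U and received u from I-1 (uu), so II-1 is Uu.
Their cross gives offspring ratios 1/4 UU : 1/2 Uu : 1/4 uu. Conditioning on III-3 being unaffected, P(Uu) = 1/2 / 3/4 = 2/3.

2/3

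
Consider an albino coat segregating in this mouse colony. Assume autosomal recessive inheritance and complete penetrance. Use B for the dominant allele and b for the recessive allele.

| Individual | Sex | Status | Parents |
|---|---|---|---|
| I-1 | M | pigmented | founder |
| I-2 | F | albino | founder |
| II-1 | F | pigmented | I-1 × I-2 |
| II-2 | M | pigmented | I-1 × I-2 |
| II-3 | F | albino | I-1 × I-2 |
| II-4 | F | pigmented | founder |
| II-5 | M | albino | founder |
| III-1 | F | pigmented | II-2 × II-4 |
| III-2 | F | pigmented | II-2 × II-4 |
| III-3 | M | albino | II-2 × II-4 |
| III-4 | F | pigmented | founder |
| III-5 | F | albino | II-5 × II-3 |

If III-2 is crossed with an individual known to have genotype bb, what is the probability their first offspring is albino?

1/3

II-2 is pigmented so carries B and received b from I-2 (bb), so II-2 is Bb.
II-4 is pigmented so carries B and passed b to III-3 (bb), so II-4 is Bb.
III-2 is a pigmented offspring of II-2 (Bb) × II-4 (Bb), whose cross gives 1/4 BB : 1/2 Bb : 1/4 bb; conditioning on being pigmented, III-2 is BB with probability 1/3, Bb with probability 2/3.
Summing over parental genotype combinations, P(offspring is albino) = 2/3·1/2 = 1/3.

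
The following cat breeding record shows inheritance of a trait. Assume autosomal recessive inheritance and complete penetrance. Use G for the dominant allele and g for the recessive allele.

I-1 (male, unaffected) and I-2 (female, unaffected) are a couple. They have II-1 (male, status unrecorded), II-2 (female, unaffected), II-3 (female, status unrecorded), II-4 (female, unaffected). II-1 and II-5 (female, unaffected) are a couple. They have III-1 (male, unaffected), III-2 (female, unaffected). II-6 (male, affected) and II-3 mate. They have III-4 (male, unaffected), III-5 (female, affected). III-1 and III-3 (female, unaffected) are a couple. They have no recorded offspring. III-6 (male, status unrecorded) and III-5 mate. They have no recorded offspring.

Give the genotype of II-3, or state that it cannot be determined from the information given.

Gg

From phenotype alone, II-3 is GG or Gg or gg.
II-3 passed G to III-4 (Gg, whose g came from II-6) and passed g to III-5 (gg), so II-3 is Gg.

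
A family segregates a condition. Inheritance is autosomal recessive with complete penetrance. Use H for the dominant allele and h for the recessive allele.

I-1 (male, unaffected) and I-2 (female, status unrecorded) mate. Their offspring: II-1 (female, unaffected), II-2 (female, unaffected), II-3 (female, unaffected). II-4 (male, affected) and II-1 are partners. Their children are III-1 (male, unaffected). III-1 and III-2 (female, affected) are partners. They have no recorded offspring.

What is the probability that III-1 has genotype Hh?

1

III-1 is unaffected so carries H and received h from II-4 (hh), so III-1 is Hh, giving P(Hh) = 1.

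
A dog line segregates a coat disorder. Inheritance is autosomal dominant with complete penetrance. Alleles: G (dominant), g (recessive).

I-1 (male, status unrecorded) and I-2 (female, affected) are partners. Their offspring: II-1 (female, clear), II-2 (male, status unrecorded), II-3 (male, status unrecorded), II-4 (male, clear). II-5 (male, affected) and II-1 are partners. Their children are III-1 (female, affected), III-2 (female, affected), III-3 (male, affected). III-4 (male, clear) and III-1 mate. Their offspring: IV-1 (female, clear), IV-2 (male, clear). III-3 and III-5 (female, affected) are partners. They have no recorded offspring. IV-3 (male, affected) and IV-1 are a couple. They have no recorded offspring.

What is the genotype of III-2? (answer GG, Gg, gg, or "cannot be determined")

From phenotype alone, III-2 is GG or Gg.
III-2 is affected so carries G and received g from II-1 (gg), so III-2 is Gg.

Gg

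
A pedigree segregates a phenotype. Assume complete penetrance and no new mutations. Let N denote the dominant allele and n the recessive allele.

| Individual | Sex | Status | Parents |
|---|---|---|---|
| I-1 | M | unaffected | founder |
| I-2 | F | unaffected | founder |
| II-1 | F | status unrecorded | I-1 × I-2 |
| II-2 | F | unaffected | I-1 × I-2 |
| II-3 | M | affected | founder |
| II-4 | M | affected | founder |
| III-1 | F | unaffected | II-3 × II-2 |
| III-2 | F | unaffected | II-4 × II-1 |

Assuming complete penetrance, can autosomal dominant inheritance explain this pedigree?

Yes

A consistent assignment under autosomal dominant exists: I-1 nn, I-2 nn, II-1 nn, II-2 nn, II-3 Nn, II-4 Nn, III-1 nn, III-2 nn.
In this assignment every recorded phenotype matches its genotype and every non-founder's genotype is obtainable from its parents' genotypes, so the pedigree is consistent.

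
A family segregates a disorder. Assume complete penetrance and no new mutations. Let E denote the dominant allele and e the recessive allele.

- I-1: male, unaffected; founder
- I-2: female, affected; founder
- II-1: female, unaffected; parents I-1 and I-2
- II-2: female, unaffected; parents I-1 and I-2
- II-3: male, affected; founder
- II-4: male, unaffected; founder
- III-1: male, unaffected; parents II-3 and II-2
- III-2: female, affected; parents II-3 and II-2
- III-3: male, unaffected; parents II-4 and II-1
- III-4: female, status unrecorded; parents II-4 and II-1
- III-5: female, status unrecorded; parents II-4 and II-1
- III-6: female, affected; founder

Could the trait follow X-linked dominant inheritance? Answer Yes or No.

Yes

A consistent assignment under X-linked dominant exists: I-1 X^e Y, I-2 X^E X^e, II-1 X^e X^e, II-2 X^e X^e, II-3 X^E Y, II-4 X^e Y, III-1 X^e Y, III-2 X^E X^e, III-3 X^e Y, III-4 X^e X^e, III-5 X^e X^e, III-6 X^E X^E.
In this assignment every recorded phenotype matches its genotype and every non-founder's genotype is obtainable from its parents' genotypes, so the pedigree is consistent.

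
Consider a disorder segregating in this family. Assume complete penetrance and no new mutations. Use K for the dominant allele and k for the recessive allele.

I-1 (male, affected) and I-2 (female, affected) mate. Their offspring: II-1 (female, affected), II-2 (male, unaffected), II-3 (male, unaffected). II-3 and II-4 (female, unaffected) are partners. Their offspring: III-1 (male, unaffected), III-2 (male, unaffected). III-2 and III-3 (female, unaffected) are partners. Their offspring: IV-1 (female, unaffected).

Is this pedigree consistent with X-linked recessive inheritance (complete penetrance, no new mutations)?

No

Under X-linked recessive, II-2 (unaffected, male) cannot arise from I-1 (affected) × I-2 (affected).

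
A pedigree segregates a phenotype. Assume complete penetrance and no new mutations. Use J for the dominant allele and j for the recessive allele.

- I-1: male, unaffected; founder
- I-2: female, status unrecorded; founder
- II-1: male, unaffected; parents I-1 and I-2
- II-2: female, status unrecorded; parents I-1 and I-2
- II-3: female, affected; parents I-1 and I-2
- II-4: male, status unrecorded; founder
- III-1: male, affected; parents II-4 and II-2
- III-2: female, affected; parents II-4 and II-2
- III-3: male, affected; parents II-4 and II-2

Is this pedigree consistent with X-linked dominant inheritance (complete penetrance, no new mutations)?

Yes

A consistent assignment under X-linked dominant exists: I-1 X^j Y, I-2 X^J X^j, II-1 X^j Y, II-2 X^J X^j, II-3 X^J X^j, II-4 X^J Y, III-1 X^J Y, III-2 X^J X^J, III-3 X^J Y.
In this assignment every recorded phenotype matches its genotype and every non-founder's genotype is obtainable from its parents' genotypes, so the pedigree is consistent.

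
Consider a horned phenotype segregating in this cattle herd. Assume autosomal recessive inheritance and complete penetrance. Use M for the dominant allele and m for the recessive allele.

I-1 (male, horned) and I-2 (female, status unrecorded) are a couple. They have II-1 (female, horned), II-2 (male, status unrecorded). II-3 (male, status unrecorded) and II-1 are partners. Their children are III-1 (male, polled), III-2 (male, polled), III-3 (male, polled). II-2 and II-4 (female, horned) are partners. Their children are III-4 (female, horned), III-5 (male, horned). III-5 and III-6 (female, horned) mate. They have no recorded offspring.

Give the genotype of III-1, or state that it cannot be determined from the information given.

Mm

From phenotype alone, III-1 is MM or Mm.
III-1 is polled so carries M and received m from II-1 (mm), so III-1 is Mm.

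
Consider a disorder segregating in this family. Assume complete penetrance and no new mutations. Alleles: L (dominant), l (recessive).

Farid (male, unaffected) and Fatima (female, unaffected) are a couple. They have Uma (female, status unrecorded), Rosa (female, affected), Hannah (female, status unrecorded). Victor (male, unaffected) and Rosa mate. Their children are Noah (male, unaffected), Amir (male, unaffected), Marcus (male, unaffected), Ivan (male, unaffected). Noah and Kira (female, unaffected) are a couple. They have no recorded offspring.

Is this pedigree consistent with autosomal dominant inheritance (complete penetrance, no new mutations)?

No

Under autosomal dominant, Rosa (affected, female) cannot arise from Farid (unaffected) × Fatima (unaffected).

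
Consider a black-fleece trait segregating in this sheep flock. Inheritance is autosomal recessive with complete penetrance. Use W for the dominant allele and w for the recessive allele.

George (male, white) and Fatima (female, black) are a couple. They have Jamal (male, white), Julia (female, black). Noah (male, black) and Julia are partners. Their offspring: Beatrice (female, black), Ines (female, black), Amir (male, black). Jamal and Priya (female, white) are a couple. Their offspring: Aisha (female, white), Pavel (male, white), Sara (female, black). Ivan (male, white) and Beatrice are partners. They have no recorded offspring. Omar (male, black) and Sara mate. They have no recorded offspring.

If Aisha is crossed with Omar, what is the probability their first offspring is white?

2/3

Jamal is white so carries W and received w from Fatima (ww), so Jamal is Ww.
Priya is white so carries W and passed w to Sara (ww), so Priya is Ww.
Aisha is a white offspring of Jamal (Ww) × Priya (Ww), whose cross gives 1/4 WW : 1/2 Ww : 1/4 ww; conditioning on being white, Aisha is WW with probability 1/3, Ww with probability 2/3.
Omar is black, so Omar is ww.
Summing over parental genotype combinations, P(offspring is white) = 1/3·1 + 2/3·1/2 = 2/3.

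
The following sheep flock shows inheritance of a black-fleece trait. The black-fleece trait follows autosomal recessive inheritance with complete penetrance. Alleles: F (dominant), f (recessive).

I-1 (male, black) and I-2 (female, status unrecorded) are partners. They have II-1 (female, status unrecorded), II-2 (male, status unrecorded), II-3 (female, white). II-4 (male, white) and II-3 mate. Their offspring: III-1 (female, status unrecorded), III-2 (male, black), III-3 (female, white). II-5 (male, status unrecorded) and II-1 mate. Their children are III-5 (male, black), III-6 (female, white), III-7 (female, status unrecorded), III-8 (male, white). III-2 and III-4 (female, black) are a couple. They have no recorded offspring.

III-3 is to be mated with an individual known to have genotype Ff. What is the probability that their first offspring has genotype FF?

1/3

II-4 is white so carries F and passed f to III-2 (ff), so II-4 is Ff.
II-3 is white so carries F and received f from I-1 (ff), so II-3 is Ff.
III-3 is a white offspring of II-4 (Ff) × II-3 (Ff), whose cross gives 1/4 FF : 1/2 Ff : 1/4 ff; conditioning on being white, III-3 is FF with probability 1/3, Ff with probability 2/3.
Summing over parental genotype combinations, P(offspring has genotype FF) = 1/3·1/2 + 2/3·1/4 = 1/3.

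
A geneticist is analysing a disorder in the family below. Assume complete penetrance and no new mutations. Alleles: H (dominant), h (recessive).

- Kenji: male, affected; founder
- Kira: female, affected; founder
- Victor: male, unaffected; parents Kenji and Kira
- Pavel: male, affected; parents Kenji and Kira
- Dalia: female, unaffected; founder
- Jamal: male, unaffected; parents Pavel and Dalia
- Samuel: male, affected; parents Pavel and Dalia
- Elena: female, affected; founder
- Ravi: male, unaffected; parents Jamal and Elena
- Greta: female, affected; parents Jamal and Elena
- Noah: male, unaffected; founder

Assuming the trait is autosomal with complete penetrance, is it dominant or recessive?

dominant

Kenji and Kira are both affected yet have an unaffected child Victor. Under a recessive model two affected parents are homozygous and every child would be affected, so the trait cannot be recessive.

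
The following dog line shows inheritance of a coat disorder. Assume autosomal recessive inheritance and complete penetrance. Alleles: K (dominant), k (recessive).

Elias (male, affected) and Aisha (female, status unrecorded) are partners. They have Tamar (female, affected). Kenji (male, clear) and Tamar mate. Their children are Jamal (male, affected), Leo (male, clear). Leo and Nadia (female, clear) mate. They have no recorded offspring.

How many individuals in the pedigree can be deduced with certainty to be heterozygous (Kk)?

2

Obligate heterozygotes: Kenji is clear so carries K and passed k to Jamal (kk), so Kenji is Kk; Leo is clear so carries K and received k from Tamar (kk), so Leo is Kk.
Every other individual is either homozygous by phenotype or has at least one consistent homozygous assignment, so the count is 2.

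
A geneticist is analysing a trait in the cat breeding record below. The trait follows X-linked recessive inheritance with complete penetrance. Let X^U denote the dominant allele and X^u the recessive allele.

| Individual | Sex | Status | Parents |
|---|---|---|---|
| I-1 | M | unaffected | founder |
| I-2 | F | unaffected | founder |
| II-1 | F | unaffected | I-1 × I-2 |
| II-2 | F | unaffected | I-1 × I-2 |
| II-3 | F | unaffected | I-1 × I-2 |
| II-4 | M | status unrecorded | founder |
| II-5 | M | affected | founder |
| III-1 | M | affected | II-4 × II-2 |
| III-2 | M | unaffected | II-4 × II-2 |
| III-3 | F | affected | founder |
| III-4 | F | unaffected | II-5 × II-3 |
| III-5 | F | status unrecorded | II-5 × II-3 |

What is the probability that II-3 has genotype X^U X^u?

1/3

I-1 is unaffected, so I-1 is X^U Y.
I-2 is unaffected so carries U and passed u to II-2 (X^U X^u, whose U came from I-1), so I-2 is X^U X^u.
Their cross gives offspring ratios 1/2 X^U X^U : 1/2 X^U X^u. Conditioning on II-3 being unaffected, P(X^U X^u) = 1/2 / 1 = 1/2 before taking II-3's own offspring into account.
II-5 is affected, so II-5 is X^u Y.
Now use II-3's offspring. Probability of each recorded status — unaffected daughter III-4: 1/2 if II-3 is X^U X^u, 1 if X^U X^U. (III-5: equally likely either way, so uninformative.)
Bayes: P(X^U X^u) = 1/2·1/2 / (1/2·1/2 + 1/2·1) = 1/3.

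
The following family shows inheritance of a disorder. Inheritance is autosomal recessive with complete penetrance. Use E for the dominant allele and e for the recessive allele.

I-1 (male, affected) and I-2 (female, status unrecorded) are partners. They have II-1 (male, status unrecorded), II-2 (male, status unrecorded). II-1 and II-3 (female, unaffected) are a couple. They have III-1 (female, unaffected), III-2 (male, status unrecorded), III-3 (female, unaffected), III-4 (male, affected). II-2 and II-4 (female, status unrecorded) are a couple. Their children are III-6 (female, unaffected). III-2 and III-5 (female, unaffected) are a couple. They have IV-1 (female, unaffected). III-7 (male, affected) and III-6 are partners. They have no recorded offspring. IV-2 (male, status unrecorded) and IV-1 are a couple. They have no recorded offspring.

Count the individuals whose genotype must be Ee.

1

Obligate heterozygotes: II-3 is unaffected so carries E and passed e to III-4 (ee), so II-3 is Ee.
Every other individual is either homozygous by phenotype or has at least one consistent homozygous assignment, so the count is 1.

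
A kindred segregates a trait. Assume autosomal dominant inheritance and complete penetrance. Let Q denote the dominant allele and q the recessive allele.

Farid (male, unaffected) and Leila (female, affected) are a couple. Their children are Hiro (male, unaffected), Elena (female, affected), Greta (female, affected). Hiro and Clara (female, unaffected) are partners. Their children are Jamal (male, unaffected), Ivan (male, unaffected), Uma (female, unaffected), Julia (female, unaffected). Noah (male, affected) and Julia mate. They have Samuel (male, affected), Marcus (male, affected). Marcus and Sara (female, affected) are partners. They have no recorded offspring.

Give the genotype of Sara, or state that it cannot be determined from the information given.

cannot be determined

Sara's phenotype allows QQ or Qq, and no parent or child forces a single allele at both positions; consistent genotype assignments exist with Sara as QQ or Qq.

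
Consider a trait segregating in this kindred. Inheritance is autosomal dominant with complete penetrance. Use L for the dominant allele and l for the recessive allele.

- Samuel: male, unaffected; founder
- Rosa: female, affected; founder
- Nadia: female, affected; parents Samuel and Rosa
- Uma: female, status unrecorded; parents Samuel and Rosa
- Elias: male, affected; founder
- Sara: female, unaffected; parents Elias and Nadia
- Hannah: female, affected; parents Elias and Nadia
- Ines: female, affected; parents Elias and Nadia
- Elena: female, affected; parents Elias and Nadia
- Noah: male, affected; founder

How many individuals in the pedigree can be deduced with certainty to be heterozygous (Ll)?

Obligate heterozygotes: Nadia is affected so carries L and received l from Samuel (ll), so Nadia is Ll; Elias is affected so carries L and passed l to Sara (ll), so Elias is Ll.
Every other individual is either homozygous by phenotype or has at least one consistent homozygous assignment, so the count is 2.

2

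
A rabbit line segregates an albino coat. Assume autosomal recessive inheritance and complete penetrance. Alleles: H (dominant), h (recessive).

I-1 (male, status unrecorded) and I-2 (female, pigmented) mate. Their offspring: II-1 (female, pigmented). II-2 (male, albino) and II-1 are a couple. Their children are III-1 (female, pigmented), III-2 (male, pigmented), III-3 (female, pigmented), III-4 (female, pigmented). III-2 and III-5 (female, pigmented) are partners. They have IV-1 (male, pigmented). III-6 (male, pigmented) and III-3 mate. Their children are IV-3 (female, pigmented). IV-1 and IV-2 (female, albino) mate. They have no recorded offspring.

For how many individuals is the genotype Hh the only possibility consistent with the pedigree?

Obligate heterozygotes: III-1 is pigmented so carries H and received h from II-2 (hh), so III-1 is Hh; III-2 is pigmented so carries H and received h from II-2 (hh), so III-2 is Hh; III-3 is pigmented so carries H and received h from II-2 (hh), so III-3 is Hh; III-4 is pigmented so carries H and received h from II-2 (hh), so III-4 is Hh.
Every other individual is either homozygous by phenotype or has at least one consistent homozygous assignment, so the count is 4.

4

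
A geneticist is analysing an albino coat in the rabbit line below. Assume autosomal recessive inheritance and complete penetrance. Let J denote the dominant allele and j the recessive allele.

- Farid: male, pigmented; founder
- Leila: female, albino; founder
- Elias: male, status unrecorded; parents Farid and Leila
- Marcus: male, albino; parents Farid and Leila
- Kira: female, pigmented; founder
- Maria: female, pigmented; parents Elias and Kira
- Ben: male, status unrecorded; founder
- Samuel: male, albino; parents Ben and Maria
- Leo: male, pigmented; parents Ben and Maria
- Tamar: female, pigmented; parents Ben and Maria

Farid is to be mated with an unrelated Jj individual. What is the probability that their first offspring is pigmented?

3/4

Farid is pigmented so carries J and passed j to Marcus (jj), so Farid is Jj.
The cross gives 1/4 JJ : 1/2 Jj : 1/4 jj, so P(offspring is pigmented) = 3/4.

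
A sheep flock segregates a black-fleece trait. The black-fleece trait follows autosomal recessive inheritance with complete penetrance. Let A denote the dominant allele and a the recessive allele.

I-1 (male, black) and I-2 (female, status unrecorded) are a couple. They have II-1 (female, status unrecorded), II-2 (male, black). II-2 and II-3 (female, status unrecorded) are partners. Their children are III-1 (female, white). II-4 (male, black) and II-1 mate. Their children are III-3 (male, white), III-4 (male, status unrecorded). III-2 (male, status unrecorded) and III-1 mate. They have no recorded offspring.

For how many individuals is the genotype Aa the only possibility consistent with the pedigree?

Obligate heterozygotes: I-2 passed A to II-1 (Aa, whose a came from I-1) and passed a to II-2 (aa), so I-2 is Aa; II-1 passed A to III-3 (Aa, whose a came from II-4) and received a from I-1 (aa), so II-1 is Aa; III-1 is white so carries A and received a from II-2 (aa), so III-1 is Aa; III-3 is white so carries A and received a from II-4 (aa), so III-3 is Aa.
Every other individual is either homozygous by phenotype or has at least one consistent homozygous assignment, so the count is 4.

4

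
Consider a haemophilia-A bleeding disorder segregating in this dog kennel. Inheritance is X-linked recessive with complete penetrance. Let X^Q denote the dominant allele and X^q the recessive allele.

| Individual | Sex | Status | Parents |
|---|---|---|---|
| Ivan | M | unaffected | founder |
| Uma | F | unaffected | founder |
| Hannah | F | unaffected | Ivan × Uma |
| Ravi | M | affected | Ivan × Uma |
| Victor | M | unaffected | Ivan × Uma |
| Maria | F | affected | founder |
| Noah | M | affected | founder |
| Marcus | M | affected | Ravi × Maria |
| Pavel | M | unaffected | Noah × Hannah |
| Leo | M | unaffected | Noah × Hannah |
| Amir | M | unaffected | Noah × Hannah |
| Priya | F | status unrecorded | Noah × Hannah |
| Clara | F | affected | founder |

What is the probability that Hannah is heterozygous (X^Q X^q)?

1/9

Ivan is unaffected, so Ivan is X^Q Y.
Uma is unaffected so carries Q and passed q to Ravi (X^q Y), so Uma is X^Q X^q.
Their cross gives offspring ratios 1/2 X^Q X^Q : 1/2 X^Q X^q. Conditioning on Hannah being unaffected, P(X^Q X^q) = 1/2 / 1 = 1/2 before taking Hannah's own offspring into account.
Noah is affected, so Noah is X^q Y.
Now use Hannah's offspring. Probability of each recorded status — unaffected son Pavel: 1/2 if Hannah is X^Q X^q, 1 if X^Q X^Q; unaffected son Leo: 1/2 if Hannah is X^Q X^q, 1 if X^Q X^Q; unaffected son Amir: 1/2 if Hannah is X^Q X^q, 1 if X^Q X^Q. (Priya: equally likely either way, so uninformative.)
Bayes: P(X^Q X^q) = 1/2·1/8 / (1/2·1/8 + 1/2·1) = 1/9.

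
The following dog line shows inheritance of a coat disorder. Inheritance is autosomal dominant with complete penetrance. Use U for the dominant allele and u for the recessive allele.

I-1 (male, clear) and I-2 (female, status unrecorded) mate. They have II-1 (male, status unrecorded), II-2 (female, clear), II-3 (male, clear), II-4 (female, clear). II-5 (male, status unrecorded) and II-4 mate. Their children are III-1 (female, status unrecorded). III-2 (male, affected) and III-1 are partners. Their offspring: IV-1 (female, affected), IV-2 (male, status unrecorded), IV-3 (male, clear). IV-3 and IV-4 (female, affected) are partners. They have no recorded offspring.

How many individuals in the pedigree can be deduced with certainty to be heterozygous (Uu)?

Obligate heterozygotes: III-2 is affected so carries U and passed u to IV-3 (uu), so III-2 is Uu.
Every other individual is either homozygous by phenotype or has at least one consistent homozygous assignment, so the count is 1.

1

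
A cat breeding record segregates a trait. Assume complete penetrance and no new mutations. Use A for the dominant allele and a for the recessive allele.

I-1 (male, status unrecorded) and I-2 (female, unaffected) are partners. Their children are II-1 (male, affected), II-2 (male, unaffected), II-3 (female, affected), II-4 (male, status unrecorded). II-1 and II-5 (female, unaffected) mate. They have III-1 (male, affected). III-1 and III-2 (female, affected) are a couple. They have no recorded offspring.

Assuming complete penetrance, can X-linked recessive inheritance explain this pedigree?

Yes

A consistent assignment under X-linked recessive exists: I-1 X^a Y, I-2 X^A X^a, II-1 X^a Y, II-2 X^A Y, II-3 X^a X^a, II-4 X^A Y, II-5 X^A X^a, III-1 X^a Y, III-2 X^a X^a.
In this assignment every recorded phenotype matches its genotype and every non-founder's genotype is obtainable from its parents' genotypes, so the pedigree is consistent.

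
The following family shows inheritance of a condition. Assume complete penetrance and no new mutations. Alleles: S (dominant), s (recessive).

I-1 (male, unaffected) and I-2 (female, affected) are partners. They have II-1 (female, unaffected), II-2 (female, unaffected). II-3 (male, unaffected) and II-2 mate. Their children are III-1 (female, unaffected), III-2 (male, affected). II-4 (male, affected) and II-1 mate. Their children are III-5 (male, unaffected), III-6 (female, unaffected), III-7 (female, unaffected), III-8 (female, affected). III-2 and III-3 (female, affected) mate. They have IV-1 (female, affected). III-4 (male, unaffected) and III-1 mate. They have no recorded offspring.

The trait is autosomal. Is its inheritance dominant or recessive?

recessive

II-3 and II-2 are both unaffected yet have an affected child III-2. Under dominance, an affected child requires at least one affected parent, so the trait cannot be dominant.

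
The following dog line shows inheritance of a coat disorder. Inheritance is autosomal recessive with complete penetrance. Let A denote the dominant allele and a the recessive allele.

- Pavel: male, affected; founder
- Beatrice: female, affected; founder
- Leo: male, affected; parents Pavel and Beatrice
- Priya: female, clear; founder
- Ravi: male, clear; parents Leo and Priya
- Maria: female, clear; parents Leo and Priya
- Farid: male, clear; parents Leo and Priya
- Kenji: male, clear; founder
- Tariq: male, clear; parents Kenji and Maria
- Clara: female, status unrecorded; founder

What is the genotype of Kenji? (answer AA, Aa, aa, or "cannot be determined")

Kenji's phenotype allows AA or Aa, and no parent or child forces a single allele at both positions; consistent genotype assignments exist with Kenji as AA or Aa.

cannot be determined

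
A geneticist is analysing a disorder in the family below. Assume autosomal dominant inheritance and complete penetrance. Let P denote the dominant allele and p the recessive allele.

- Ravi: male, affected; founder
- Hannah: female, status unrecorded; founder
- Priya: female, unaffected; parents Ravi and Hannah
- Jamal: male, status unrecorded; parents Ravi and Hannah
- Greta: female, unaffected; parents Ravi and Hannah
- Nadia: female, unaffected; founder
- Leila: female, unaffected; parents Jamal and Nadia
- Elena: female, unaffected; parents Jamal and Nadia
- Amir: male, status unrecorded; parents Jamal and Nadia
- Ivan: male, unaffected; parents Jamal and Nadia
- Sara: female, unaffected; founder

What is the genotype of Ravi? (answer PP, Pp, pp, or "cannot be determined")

From phenotype alone, Ravi is PP or Pp.
Ravi is affected so carries P and passed p to Priya (pp), so Ravi is Pp.

Pp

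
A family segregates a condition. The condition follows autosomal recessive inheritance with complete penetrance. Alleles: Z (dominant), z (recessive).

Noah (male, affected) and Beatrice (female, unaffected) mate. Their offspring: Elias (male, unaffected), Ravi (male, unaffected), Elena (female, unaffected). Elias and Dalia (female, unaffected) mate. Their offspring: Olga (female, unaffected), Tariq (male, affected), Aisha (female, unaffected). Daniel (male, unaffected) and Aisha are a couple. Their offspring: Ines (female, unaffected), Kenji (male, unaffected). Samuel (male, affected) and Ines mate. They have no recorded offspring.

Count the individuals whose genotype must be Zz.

4

Obligate heterozygotes: Elias is unaffected so carries Z and received z from Noah (zz), so Elias is Zz; Ravi is unaffected so carries Z and received z from Noah (zz), so Ravi is Zz; Elena is unaffected so carries Z and received z from Noah (zz), so Elena is Zz; Dalia is unaffected so carries Z and passed z to Tariq (zz), so Dalia is Zz.
Every other individual is either homozygous by phenotype or has at least one consistent homozygous assignment, so the count is 4.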